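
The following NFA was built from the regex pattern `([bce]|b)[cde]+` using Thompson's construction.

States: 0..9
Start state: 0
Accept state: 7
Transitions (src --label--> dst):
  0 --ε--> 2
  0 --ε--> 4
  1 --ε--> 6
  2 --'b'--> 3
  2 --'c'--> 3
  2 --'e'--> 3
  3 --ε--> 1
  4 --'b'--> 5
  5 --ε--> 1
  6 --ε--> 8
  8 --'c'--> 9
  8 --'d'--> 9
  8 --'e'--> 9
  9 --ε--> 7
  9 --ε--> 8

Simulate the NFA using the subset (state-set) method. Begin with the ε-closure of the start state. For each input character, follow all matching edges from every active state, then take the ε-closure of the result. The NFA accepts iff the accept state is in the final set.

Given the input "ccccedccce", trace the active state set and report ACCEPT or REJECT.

Answer: ACCEPT

Steps:
initial (ε-close {0}): {0,2,4}
'c' @ 1: {1,3,6,8}
'c' @ 2: {7,8,9}  (accept∈set)
'c' @ 3: {7,8,9}  (accept∈set)
'c' @ 4: {7,8,9}  (accept∈set)
'e' @ 5: {7,8,9}  (accept∈set)
'd' @ 6: {7,8,9}  (accept∈set)
'c' @ 7: {7,8,9}  (accept∈set)
'c' @ 8: {7,8,9}  (accept∈set)
'c' @ 9: {7,8,9}  (accept∈set)
'e' @ 10: {7,8,9}  (accept∈set)
final: {7,8,9}; accept 7 in set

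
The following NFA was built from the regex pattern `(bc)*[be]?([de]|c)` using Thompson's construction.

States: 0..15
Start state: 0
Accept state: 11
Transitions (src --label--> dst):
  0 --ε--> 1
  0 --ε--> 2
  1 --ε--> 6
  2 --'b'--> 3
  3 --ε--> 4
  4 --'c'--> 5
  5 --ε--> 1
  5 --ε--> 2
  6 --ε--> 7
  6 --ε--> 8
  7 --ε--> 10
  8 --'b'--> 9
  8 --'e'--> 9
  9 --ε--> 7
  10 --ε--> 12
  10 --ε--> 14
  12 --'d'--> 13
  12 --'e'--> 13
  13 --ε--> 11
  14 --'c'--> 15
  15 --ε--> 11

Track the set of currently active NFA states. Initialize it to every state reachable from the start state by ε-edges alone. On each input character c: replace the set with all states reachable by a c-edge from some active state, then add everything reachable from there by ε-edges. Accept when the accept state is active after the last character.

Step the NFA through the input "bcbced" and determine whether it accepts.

start: ε-closure({0}) = {0,1,2,6,7,8,10,12,14}
'b' @ 1: {3,4,7,9,10,12,14}
'c' @ 2: {1,2,5,6,7,8,10,11,12,14,15}  (accept∈set)
'b' @ 3: {3,4,7,9,10,12,14}
'c' @ 4: {1,2,5,6,7,8,10,11,12,14,15}  (accept∈set)
'e' @ 5: {7,9,10,11,12,13,14}  (accept∈set)
'd' @ 6: {11,13}  (accept∈set)
end set {11,13} — state 11 in

Answer: ACCEPT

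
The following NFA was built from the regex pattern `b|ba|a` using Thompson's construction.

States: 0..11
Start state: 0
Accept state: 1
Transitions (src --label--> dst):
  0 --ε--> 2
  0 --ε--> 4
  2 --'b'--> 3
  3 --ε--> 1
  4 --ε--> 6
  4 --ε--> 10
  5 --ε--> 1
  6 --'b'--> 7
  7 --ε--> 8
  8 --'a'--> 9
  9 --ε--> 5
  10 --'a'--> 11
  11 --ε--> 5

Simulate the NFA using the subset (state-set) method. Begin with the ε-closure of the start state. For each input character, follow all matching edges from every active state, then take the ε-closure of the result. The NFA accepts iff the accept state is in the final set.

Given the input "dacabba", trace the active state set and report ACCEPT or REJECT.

Answer: REJECT

Trace:
start: ε-closure({0}) = {0,2,4,6,10}
'd' @ 1: {}  — dead — no transitions
rest 'acabba' ignored (set empty)
after full input: {}  (accept=1 not in)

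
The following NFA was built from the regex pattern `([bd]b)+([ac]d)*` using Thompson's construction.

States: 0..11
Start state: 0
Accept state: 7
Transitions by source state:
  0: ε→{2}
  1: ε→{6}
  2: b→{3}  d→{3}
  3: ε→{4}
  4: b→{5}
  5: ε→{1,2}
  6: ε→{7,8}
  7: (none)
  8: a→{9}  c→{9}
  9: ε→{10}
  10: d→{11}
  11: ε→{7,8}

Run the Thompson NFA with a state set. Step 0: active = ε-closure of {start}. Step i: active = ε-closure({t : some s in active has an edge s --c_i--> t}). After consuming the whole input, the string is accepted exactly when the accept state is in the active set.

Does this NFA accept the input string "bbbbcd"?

initial (ε-close {0}): {0,2}
'b' @ 1: {3,4}
'b' @ 2: {1,2,5,6,7,8}  (accept∈set)
'b' @ 3: {3,4}
'b' @ 4: {1,2,5,6,7,8}  (accept∈set)
'c' @ 5: {9,10}
'd' @ 6: {7,8,11}  (accept∈set)
final: {7,8,11}; accept 7 in set

Answer: ACCEPT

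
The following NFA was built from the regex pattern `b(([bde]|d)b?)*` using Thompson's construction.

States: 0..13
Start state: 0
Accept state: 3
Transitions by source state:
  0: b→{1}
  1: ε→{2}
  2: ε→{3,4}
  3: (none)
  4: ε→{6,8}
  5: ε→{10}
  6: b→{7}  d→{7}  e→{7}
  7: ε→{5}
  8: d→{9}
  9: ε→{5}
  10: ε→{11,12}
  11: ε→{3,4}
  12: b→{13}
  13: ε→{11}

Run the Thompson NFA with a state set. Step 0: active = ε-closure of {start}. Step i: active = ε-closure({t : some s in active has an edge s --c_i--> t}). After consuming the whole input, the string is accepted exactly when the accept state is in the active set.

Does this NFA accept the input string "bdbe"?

S₀ = ε-closure({0}) = {0}
'b' @ 1: {1,2,3,4,6,8}  ✓accept
'd' @ 2: {3,4,5,6,7,8,9,10,11,12}  ✓accept
'b' @ 3: {3,4,5,6,7,8,10,11,12,13}  ✓accept
'e' @ 4: {3,4,5,6,7,8,10,11,12}  ✓accept
end set {3,4,5,6,7,8,10,11,12} — state 3 in

Answer: ACCEPT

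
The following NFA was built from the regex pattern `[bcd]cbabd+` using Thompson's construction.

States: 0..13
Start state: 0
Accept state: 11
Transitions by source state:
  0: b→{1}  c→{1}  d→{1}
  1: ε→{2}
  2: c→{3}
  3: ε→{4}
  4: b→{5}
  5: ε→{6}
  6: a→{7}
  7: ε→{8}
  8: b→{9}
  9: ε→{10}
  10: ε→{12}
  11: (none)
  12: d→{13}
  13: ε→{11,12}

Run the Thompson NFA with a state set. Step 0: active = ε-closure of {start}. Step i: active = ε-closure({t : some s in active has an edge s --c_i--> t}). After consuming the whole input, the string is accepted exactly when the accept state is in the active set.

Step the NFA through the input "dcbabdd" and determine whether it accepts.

initial (ε-close {0}): {0}
'd' @ 1: {1,2}
'c' @ 2: {3,4}
'b' @ 3: {5,6}
'a' @ 4: {7,8}
'b' @ 5: {9,10,12}
'd' @ 6: {11,12,13}  [accepting]
'd' @ 7: {11,12,13}  [accepting]
end set {11,12,13} — state 11 in

Answer: ACCEPT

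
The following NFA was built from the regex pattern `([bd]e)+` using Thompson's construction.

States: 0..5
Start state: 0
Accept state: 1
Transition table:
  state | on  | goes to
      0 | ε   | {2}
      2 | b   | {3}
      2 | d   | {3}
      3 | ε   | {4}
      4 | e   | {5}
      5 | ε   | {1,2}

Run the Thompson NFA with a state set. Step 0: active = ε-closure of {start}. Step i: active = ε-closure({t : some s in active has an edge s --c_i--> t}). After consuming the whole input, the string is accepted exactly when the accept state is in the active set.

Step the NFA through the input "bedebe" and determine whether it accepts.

Answer: ACCEPT

Trace:
S₀ = ε-closure({0}) = {0,2}
'b' @ 1: {3,4}
'e' @ 2: {1,2,5}  ✓accept
'd' @ 3: {3,4}
'e' @ 4: {1,2,5}  ✓accept
'b' @ 5: {3,4}
'e' @ 6: {1,2,5}  ✓accept
end set {1,2,5} — state 1 in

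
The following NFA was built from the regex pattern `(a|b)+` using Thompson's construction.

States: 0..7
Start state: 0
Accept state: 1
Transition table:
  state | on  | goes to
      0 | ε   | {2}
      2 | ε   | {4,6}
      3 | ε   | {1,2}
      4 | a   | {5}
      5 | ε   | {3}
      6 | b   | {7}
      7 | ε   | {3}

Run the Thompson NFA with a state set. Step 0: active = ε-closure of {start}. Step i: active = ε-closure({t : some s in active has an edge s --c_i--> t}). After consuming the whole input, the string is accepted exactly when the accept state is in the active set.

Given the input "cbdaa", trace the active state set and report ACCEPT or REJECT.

S₀ = ε-closure({0}) = {0,2,4,6}
'c' @ 1: {}  — state set empty
rest 'bdaa' ignored (set empty)
final: {}; accept 1 not in set

Answer: REJECT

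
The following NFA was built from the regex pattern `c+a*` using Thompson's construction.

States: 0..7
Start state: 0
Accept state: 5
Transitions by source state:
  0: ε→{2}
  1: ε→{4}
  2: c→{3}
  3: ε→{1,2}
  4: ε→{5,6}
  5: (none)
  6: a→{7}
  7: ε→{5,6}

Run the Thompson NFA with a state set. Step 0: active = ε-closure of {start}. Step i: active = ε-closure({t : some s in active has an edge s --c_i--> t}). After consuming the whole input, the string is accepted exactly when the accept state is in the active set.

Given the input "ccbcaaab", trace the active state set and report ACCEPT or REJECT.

Answer: REJECT

Derivation:
S₀ = ε-closure({0}) = {0,2}
'c' @ 1: {1,2,3,4,5,6}  (accept∈set)
'c' @ 2: {1,2,3,4,5,6}  (accept∈set)
'b' @ 3: {}  — no active states
rest 'caaab' ignored (set empty)
final: {}; accept 5 not in set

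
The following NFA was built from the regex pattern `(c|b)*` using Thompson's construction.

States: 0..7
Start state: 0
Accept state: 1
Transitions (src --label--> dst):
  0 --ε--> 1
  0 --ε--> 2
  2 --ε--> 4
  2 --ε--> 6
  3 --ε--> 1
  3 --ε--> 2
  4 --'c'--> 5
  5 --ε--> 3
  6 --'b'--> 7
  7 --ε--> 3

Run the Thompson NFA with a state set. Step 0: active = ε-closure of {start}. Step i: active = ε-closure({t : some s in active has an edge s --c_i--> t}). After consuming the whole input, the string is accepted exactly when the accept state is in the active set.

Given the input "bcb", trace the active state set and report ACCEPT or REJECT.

initial (ε-close {0}): {0,1,2,4,6}
'b' @ 1: {1,2,3,4,6,7}  ✓accept
'c' @ 2: {1,2,3,4,5,6}  ✓accept
'b' @ 3: {1,2,3,4,6,7}  ✓accept
final: {1,2,3,4,6,7}; accept 1 in set

Answer: ACCEPT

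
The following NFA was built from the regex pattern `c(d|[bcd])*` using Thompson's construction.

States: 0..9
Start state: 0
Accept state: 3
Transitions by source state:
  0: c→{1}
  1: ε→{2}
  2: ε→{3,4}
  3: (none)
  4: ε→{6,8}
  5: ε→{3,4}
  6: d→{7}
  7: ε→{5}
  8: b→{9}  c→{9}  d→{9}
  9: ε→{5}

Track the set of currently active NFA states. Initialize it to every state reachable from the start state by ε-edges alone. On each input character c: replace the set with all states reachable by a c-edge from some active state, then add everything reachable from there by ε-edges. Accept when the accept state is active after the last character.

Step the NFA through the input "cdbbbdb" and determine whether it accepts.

Answer: ACCEPT

Trace:
start: ε-closure({0}) = {0}
'c' @ 1: {1,2,3,4,6,8}  (accept∈set)
'd' @ 2: {3,4,5,6,7,8,9}  (accept∈set)
'b' @ 3: {3,4,5,6,8,9}  (accept∈set)
'b' @ 4: {3,4,5,6,8,9}  (accept∈set)
'b' @ 5: {3,4,5,6,8,9}  (accept∈set)
'd' @ 6: {3,4,5,6,7,8,9}  (accept∈set)
'b' @ 7: {3,4,5,6,8,9}  (accept∈set)
end set {3,4,5,6,8,9} — state 3 in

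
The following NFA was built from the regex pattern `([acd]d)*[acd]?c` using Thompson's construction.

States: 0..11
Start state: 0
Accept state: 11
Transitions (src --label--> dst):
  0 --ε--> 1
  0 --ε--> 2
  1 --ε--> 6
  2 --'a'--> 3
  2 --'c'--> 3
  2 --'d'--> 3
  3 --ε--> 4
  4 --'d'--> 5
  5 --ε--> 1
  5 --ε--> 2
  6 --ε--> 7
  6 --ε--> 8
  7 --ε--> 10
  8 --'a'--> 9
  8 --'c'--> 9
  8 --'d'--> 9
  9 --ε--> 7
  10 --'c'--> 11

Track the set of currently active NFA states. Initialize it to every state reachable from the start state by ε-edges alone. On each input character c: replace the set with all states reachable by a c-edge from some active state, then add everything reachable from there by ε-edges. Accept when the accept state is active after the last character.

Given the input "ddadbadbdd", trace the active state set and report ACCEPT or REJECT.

Answer: REJECT

Derivation:
initial (ε-close {0}): {0,1,2,6,7,8,10}
'd' @ 1: {3,4,7,9,10}
'd' @ 2: {1,2,5,6,7,8,10}
'a' @ 3: {3,4,7,9,10}
'd' @ 4: {1,2,5,6,7,8,10}
'b' @ 5: {}  — dead — no transitions
rest 'adbdd' ignored (set empty)
after full input: {}  (accept=11 not in)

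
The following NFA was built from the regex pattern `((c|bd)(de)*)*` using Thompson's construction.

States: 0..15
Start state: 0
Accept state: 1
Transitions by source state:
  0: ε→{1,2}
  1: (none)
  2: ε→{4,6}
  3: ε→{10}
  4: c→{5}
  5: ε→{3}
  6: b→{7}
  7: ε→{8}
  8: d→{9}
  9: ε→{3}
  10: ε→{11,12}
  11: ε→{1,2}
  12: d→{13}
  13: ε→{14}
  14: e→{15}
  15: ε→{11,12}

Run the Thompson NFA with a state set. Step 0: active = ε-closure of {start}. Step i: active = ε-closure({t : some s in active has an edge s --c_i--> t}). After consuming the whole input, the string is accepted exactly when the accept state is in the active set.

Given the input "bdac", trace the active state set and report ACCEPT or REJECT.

Answer: REJECT

Steps:
start: ε-closure({0}) = {0,1,2,4,6}
'b' @ 1: {7,8}
'd' @ 2: {1,2,3,4,6,9,10,11,12}  ✓accept
'a' @ 3: {}  — no active states
rest 'c' ignored (set empty)
end set {} — state 1 not in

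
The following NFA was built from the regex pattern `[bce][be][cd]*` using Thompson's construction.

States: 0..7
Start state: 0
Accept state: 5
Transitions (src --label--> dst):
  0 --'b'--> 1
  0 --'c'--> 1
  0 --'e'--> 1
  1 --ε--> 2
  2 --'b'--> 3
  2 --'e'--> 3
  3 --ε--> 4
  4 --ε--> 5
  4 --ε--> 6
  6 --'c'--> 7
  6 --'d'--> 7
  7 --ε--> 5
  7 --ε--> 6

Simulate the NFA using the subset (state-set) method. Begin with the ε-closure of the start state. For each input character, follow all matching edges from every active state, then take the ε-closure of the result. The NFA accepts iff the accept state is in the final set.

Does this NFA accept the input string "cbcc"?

S₀ = ε-closure({0}) = {0}
'c' @ 1: {1,2}
'b' @ 2: {3,4,5,6}  (accept∈set)
'c' @ 3: {5,6,7}  (accept∈set)
'c' @ 4: {5,6,7}  (accept∈set)
after full input: {5,6,7}  (accept=5 in)

Answer: ACCEPT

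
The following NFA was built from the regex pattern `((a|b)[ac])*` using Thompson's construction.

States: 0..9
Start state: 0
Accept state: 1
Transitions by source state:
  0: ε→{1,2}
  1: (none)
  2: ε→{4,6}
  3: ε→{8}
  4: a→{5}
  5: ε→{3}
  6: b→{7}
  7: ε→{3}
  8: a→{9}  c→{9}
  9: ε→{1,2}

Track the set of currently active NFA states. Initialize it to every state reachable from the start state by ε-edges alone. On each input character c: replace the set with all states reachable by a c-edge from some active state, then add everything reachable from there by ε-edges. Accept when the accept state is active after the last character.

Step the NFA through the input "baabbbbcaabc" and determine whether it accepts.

Answer: REJECT

Steps:
S₀ = ε-closure({0}) = {0,1,2,4,6}
'b' @ 1: {3,7,8}
'a' @ 2: {1,2,4,6,9}  ✓accept
'a' @ 3: {3,5,8}
'b' @ 4: {}  — state set empty
rest 'bbbcaabc' ignored (set empty)
after full input: {}  (accept=1 not in)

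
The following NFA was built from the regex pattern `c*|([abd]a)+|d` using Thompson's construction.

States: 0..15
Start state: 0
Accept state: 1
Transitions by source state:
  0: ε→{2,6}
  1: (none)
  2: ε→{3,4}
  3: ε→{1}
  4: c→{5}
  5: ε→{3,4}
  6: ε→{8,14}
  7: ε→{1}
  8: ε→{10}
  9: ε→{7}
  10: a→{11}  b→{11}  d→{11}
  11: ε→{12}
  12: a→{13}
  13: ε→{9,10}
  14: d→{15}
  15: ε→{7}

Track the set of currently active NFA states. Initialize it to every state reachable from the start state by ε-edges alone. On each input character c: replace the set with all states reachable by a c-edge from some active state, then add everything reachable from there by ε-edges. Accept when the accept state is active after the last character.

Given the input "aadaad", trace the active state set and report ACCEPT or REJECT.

initial (ε-close {0}): {0,1,2,3,4,6,8,10,14}
'a' @ 1: {11,12}
'a' @ 2: {1,7,9,10,13}  ✓accept
'd' @ 3: {11,12}
'a' @ 4: {1,7,9,10,13}  ✓accept
'a' @ 5: {11,12}
'd' @ 6: {}  — dead — no transitions
final: {}; accept 1 not in set

Answer: REJECT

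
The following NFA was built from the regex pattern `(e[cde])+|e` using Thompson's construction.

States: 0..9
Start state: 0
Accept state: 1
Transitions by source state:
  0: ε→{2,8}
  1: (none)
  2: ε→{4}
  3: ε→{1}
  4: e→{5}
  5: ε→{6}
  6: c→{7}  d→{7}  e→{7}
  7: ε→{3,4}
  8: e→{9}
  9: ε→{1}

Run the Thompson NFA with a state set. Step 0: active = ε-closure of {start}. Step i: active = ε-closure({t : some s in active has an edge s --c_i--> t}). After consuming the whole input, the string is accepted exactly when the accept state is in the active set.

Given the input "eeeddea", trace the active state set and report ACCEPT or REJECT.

S₀ = ε-closure({0}) = {0,2,4,8}
'e' @ 1: {1,5,6,9}  ✓accept
'e' @ 2: {1,3,4,7}  ✓accept
'e' @ 3: {5,6}
'd' @ 4: {1,3,4,7}  ✓accept
'd' @ 5: {}  — dead — no transitions
rest 'ea' ignored (set empty)
final: {}; accept 1 not in set

Answer: REJECT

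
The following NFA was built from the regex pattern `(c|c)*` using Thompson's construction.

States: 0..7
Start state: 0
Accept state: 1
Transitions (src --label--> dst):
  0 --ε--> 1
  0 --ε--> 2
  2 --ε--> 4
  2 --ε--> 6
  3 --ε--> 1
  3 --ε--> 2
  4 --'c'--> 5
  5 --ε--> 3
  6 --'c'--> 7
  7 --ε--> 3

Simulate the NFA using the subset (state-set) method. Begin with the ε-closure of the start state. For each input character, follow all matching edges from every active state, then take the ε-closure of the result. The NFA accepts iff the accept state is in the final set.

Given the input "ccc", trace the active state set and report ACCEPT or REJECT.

Answer: ACCEPT

Derivation:
start: ε-closure({0}) = {0,1,2,4,6}
'c' @ 1: {1,2,3,4,5,6,7}  ✓accept
'c' @ 2: {1,2,3,4,5,6,7}  ✓accept
'c' @ 3: {1,2,3,4,5,6,7}  ✓accept
final: {1,2,3,4,5,6,7}; accept 1 in set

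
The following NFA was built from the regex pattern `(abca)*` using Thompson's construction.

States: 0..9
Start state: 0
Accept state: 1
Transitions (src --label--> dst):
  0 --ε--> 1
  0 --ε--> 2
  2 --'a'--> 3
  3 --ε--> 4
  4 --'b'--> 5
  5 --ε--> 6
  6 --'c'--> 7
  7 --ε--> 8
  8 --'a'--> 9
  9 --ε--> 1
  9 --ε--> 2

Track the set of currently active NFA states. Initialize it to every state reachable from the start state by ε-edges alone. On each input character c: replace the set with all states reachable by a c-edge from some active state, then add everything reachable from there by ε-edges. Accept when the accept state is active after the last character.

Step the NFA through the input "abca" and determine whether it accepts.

Answer: ACCEPT

Derivation:
S₀ = ε-closure({0}) = {0,1,2}
'a' @ 1: {3,4}
'b' @ 2: {5,6}
'c' @ 3: {7,8}
'a' @ 4: {1,2,9}  (accept∈set)
final: {1,2,9}; accept 1 in set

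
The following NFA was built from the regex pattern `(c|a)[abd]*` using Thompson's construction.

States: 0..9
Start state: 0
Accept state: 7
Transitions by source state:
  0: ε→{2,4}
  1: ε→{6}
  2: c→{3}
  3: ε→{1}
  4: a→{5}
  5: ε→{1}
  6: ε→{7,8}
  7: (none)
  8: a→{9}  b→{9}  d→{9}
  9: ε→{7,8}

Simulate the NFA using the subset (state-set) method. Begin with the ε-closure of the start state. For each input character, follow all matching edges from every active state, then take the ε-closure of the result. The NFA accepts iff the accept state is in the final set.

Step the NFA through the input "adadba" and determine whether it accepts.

S₀ = ε-closure({0}) = {0,2,4}
'a' @ 1: {1,5,6,7,8}  (accept∈set)
'd' @ 2: {7,8,9}  (accept∈set)
'a' @ 3: {7,8,9}  (accept∈set)
'd' @ 4: {7,8,9}  (accept∈set)
'b' @ 5: {7,8,9}  (accept∈set)
'a' @ 6: {7,8,9}  (accept∈set)
after full input: {7,8,9}  (accept=7 in)

Answer: ACCEPT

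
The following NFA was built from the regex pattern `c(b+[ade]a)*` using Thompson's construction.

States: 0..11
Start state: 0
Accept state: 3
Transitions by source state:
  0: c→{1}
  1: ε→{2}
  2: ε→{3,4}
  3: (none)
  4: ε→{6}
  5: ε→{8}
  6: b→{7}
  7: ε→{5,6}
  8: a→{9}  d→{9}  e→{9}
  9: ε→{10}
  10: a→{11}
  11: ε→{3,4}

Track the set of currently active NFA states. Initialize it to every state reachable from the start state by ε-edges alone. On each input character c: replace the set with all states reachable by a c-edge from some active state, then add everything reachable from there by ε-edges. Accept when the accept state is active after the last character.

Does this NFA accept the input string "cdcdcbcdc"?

S₀ = ε-closure({0}) = {0}
'c' @ 1: {1,2,3,4,6}  ✓accept
'd' @ 2: {}  — dead — no transitions
rest 'cdcbcdc' ignored (set empty)
end set {} — state 3 not in

Answer: REJECT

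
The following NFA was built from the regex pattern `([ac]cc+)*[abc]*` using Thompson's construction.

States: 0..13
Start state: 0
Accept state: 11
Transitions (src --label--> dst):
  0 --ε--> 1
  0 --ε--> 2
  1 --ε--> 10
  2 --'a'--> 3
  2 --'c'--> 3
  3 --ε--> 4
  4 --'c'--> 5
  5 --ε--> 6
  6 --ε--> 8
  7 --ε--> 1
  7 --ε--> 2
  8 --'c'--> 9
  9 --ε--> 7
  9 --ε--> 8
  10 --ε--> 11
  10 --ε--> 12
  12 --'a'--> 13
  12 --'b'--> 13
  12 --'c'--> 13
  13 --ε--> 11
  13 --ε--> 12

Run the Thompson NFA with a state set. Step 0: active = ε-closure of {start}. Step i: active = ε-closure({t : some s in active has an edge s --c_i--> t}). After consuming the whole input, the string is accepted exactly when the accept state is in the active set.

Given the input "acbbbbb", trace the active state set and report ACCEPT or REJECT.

Answer: ACCEPT

Steps:
initial (ε-close {0}): {0,1,2,10,11,12}
'a' @ 1: {3,4,11,12,13}  ✓accept
'c' @ 2: {5,6,8,11,12,13}  ✓accept
'b' @ 3: {11,12,13}  ✓accept
'b' @ 4: {11,12,13}  ✓accept
'b' @ 5: {11,12,13}  ✓accept
'b' @ 6: {11,12,13}  ✓accept
'b' @ 7: {11,12,13}  ✓accept
final: {11,12,13}; accept 11 in set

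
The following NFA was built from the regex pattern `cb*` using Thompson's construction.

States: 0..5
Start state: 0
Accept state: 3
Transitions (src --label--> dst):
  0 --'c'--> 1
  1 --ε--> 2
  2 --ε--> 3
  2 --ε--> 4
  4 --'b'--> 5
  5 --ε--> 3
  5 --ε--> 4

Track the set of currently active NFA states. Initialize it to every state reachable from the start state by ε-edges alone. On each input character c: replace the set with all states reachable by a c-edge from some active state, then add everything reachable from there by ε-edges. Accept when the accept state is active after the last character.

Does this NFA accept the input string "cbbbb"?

Answer: ACCEPT

Trace:
S₀ = ε-closure({0}) = {0}
'c' @ 1: {1,2,3,4}  (accept∈set)
'b' @ 2: {3,4,5}  (accept∈set)
'b' @ 3: {3,4,5}  (accept∈set)
'b' @ 4: {3,4,5}  (accept∈set)
'b' @ 5: {3,4,5}  (accept∈set)
final: {3,4,5}; accept 3 in set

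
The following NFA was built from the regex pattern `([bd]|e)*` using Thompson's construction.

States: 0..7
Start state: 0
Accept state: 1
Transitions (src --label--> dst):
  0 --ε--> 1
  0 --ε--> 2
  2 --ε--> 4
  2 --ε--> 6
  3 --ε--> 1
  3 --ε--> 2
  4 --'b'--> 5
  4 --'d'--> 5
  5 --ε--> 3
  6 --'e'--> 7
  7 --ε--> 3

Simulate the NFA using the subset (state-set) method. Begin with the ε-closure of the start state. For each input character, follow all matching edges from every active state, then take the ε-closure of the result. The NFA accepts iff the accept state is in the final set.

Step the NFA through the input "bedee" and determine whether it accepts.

Answer: ACCEPT

Derivation:
initial (ε-close {0}): {0,1,2,4,6}
'b' @ 1: {1,2,3,4,5,6}  (accept∈set)
'e' @ 2: {1,2,3,4,6,7}  (accept∈set)
'd' @ 3: {1,2,3,4,5,6}  (accept∈set)
'e' @ 4: {1,2,3,4,6,7}  (accept∈set)
'e' @ 5: {1,2,3,4,6,7}  (accept∈set)
end set {1,2,3,4,6,7} — state 1 in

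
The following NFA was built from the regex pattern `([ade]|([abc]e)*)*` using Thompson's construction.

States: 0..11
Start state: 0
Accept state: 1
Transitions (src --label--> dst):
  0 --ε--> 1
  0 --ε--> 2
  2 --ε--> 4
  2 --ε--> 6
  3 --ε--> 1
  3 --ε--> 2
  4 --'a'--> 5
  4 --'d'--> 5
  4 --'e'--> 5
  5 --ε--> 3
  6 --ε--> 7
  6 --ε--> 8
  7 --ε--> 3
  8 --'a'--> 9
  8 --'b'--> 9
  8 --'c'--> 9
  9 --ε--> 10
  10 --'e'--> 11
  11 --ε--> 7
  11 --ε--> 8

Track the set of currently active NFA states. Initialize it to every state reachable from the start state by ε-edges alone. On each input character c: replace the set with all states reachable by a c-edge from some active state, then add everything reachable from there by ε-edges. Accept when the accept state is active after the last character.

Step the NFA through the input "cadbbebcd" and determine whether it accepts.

Answer: REJECT

Trace:
start: ε-closure({0}) = {0,1,2,3,4,6,7,8}
'c' @ 1: {9,10}
'a' @ 2: {}  — no active states
rest 'dbbebcd' ignored (set empty)
final: {}; accept 1 not in set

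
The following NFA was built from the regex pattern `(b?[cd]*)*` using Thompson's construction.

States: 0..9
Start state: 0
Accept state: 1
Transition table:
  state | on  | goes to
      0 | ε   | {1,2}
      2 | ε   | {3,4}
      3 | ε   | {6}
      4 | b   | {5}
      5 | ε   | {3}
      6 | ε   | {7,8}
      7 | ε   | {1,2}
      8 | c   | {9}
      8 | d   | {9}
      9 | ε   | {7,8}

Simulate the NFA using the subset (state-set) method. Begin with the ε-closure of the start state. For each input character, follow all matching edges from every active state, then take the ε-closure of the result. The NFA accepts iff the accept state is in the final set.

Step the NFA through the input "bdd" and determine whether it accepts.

Answer: ACCEPT

Derivation:
start: ε-closure({0}) = {0,1,2,3,4,6,7,8}
'b' @ 1: {1,2,3,4,5,6,7,8}  [accepting]
'd' @ 2: {1,2,3,4,6,7,8,9}  [accepting]
'd' @ 3: {1,2,3,4,6,7,8,9}  [accepting]
end set {1,2,3,4,6,7,8,9} — state 1 in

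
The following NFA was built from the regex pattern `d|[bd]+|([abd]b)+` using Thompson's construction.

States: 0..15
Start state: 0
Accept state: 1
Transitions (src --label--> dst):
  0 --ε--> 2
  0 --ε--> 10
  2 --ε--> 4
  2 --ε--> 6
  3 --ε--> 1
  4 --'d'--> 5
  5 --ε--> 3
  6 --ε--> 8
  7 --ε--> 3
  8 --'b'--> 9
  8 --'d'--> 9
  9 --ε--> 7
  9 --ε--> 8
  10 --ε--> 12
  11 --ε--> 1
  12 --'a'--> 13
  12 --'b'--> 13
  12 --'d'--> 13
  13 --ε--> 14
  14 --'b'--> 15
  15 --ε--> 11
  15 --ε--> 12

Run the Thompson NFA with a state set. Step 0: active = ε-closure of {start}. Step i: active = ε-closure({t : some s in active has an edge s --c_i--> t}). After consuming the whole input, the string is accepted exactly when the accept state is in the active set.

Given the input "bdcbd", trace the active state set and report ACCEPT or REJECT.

Answer: REJECT

Steps:
start: ε-closure({0}) = {0,2,4,6,8,10,12}
'b' @ 1: {1,3,7,8,9,13,14}  ✓accept
'd' @ 2: {1,3,7,8,9}  ✓accept
'c' @ 3: {}  — no active states
rest 'bd' ignored (set empty)
end set {} — state 1 not in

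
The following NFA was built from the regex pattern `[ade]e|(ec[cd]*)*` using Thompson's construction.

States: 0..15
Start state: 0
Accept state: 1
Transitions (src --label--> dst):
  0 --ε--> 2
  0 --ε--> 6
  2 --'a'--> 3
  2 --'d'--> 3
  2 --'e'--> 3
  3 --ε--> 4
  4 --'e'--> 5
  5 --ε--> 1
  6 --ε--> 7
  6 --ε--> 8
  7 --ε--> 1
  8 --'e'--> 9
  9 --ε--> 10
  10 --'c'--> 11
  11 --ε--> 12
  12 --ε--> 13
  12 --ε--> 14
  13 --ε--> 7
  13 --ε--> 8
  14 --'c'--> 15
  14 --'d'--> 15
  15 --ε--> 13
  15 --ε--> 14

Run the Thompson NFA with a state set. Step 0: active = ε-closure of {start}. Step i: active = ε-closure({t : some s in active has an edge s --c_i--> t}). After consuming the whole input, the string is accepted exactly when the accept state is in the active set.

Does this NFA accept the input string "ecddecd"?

start: ε-closure({0}) = {0,1,2,6,7,8}
'e' @ 1: {3,4,9,10}
'c' @ 2: {1,7,8,11,12,13,14}  [accepting]
'd' @ 3: {1,7,8,13,14,15}  [accepting]
'd' @ 4: {1,7,8,13,14,15}  [accepting]
'e' @ 5: {9,10}
'c' @ 6: {1,7,8,11,12,13,14}  [accepting]
'd' @ 7: {1,7,8,13,14,15}  [accepting]
after full input: {1,7,8,13,14,15}  (accept=1 in)

Answer: ACCEPT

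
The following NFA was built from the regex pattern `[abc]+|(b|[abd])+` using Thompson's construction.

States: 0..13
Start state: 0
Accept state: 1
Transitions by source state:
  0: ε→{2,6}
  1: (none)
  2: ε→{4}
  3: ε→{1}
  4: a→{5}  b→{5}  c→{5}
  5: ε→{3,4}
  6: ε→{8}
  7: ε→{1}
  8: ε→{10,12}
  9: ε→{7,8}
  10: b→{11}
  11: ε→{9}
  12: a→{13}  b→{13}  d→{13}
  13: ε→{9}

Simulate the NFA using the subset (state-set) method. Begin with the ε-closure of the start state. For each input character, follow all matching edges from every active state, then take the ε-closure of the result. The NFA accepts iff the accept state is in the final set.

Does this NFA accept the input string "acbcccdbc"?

start: ε-closure({0}) = {0,2,4,6,8,10,12}
'a' @ 1: {1,3,4,5,7,8,9,10,12,13}  ✓accept
'c' @ 2: {1,3,4,5}  ✓accept
'b' @ 3: {1,3,4,5}  ✓accept
'c' @ 4: {1,3,4,5}  ✓accept
'c' @ 5: {1,3,4,5}  ✓accept
'c' @ 6: {1,3,4,5}  ✓accept
'd' @ 7: {}  — state set empty
rest 'bc' ignored (set empty)
final: {}; accept 1 not in set

Answer: REJECT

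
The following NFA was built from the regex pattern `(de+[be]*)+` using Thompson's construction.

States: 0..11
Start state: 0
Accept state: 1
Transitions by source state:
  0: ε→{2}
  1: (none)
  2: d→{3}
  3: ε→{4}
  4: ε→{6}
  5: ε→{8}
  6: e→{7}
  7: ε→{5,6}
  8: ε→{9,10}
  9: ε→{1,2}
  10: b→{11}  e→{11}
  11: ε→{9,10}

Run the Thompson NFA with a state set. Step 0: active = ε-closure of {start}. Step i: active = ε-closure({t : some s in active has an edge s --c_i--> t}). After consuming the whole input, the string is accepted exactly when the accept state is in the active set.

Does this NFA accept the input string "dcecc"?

start: ε-closure({0}) = {0,2}
'd' @ 1: {3,4,6}
'c' @ 2: {}  — dead — no transitions
rest 'ecc' ignored (set empty)
final: {}; accept 1 not in set

Answer: REJECT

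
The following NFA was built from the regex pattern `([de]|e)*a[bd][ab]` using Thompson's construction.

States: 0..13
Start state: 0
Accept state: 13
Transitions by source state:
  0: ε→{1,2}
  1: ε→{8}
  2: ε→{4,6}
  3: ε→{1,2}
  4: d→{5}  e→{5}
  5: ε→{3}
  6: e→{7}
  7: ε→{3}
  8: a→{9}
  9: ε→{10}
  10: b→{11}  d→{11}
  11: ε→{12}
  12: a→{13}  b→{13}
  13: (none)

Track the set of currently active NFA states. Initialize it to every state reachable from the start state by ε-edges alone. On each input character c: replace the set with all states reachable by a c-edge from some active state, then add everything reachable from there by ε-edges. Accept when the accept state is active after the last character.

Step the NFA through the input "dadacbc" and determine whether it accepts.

start: ε-closure({0}) = {0,1,2,4,6,8}
'd' @ 1: {1,2,3,4,5,6,8}
'a' @ 2: {9,10}
'd' @ 3: {11,12}
'a' @ 4: {13}  [accepting]
'c' @ 5: {}  — no active states
rest 'bc' ignored (set empty)
after full input: {}  (accept=13 not in)

Answer: REJECT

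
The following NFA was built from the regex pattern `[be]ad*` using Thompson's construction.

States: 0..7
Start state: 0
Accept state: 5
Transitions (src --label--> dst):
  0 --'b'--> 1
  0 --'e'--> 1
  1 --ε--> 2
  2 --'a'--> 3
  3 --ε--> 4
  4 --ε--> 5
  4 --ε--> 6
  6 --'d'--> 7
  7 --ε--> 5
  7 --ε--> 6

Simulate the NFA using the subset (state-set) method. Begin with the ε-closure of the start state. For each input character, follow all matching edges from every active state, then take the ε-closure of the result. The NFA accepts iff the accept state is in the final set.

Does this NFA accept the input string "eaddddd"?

Answer: ACCEPT

Trace:
S₀ = ε-closure({0}) = {0}
'e' @ 1: {1,2}
'a' @ 2: {3,4,5,6}  (accept∈set)
'd' @ 3: {5,6,7}  (accept∈set)
'd' @ 4: {5,6,7}  (accept∈set)
'd' @ 5: {5,6,7}  (accept∈set)
'd' @ 6: {5,6,7}  (accept∈set)
'd' @ 7: {5,6,7}  (accept∈set)
after full input: {5,6,7}  (accept=5 in)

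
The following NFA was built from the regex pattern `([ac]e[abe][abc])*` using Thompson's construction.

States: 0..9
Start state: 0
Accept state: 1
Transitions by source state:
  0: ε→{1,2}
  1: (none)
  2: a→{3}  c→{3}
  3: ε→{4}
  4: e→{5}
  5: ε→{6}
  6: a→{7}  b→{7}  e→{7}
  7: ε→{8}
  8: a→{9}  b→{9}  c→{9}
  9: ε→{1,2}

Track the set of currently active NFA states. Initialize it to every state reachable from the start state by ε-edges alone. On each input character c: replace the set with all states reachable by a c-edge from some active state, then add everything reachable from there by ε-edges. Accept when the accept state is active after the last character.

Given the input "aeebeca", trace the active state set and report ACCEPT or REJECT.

initial (ε-close {0}): {0,1,2}
'a' @ 1: {3,4}
'e' @ 2: {5,6}
'e' @ 3: {7,8}
'b' @ 4: {1,2,9}  ✓accept
'e' @ 5: {}  — state set empty
rest 'ca' ignored (set empty)
end set {} — state 1 not in

Answer: REJECT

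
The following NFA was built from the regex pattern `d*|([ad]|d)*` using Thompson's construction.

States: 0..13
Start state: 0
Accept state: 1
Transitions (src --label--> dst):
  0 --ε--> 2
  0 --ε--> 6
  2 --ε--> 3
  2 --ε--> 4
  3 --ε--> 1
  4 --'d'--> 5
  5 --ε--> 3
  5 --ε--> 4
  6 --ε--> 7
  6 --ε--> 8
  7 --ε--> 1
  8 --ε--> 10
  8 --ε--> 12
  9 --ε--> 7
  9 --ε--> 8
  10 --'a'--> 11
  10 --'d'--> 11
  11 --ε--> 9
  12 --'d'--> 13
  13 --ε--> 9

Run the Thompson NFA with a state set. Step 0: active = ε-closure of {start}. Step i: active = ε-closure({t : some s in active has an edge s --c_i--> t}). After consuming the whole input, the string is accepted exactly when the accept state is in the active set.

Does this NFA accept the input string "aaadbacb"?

initial (ε-close {0}): {0,1,2,3,4,6,7,8,10,12}
'a' @ 1: {1,7,8,9,10,11,12}  ✓accept
'a' @ 2: {1,7,8,9,10,11,12}  ✓accept
'a' @ 3: {1,7,8,9,10,11,12}  ✓accept
'd' @ 4: {1,7,8,9,10,11,12,13}  ✓accept
'b' @ 5: {}  — state set empty
rest 'acb' ignored (set empty)
after full input: {}  (accept=1 not in)

Answer: REJECT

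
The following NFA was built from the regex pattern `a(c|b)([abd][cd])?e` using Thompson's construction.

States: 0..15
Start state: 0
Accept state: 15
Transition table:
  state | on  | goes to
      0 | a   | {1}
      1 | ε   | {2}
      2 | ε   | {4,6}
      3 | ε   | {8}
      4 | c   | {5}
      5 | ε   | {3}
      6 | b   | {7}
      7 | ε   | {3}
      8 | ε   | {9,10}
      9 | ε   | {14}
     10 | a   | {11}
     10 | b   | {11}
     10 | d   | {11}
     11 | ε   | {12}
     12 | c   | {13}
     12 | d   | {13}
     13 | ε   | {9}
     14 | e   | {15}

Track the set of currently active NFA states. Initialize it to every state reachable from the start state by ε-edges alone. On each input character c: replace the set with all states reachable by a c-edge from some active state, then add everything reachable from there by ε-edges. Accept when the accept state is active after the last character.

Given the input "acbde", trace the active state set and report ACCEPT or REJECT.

Answer: ACCEPT

Trace:
S₀ = ε-closure({0}) = {0}
'a' @ 1: {1,2,4,6}
'c' @ 2: {3,5,8,9,10,14}
'b' @ 3: {11,12}
'd' @ 4: {9,13,14}
'e' @ 5: {15}  [accepting]
after full input: {15}  (accept=15 in)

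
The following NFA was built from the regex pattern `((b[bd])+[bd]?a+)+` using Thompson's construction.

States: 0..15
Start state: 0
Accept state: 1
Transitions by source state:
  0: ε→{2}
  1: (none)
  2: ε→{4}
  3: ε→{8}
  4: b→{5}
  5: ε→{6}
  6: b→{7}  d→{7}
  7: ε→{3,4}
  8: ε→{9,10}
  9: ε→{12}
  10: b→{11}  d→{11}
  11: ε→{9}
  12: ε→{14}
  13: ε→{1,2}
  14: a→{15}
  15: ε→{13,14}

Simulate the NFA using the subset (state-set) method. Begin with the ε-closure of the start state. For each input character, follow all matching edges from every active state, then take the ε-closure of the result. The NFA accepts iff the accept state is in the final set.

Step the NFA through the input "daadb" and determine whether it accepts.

Answer: REJECT

Steps:
S₀ = ε-closure({0}) = {0,2,4}
'd' @ 1: {}  — dead — no transitions
rest 'aadb' ignored (set empty)
end set {} — state 1 not in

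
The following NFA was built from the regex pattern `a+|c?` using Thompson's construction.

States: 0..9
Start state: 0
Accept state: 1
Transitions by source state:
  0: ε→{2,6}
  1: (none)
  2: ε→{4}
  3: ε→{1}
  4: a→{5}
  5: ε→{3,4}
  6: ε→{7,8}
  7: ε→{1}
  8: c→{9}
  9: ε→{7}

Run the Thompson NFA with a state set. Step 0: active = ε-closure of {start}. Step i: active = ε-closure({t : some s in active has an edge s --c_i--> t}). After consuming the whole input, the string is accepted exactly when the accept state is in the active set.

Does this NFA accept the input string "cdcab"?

Answer: REJECT

Trace:
initial (ε-close {0}): {0,1,2,4,6,7,8}
'c' @ 1: {1,7,9}  (accept∈set)
'd' @ 2: {}  — state set empty
rest 'cab' ignored (set empty)
final: {}; accept 1 not in set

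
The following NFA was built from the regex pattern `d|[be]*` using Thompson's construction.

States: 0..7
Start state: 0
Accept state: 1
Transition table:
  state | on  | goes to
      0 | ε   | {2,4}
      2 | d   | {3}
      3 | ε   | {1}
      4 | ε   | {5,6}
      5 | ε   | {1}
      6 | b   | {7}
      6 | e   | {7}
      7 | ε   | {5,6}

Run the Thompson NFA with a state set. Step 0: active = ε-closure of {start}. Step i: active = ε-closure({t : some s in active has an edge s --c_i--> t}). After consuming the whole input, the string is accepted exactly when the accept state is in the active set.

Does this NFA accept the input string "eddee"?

Answer: REJECT

Steps:
initial (ε-close {0}): {0,1,2,4,5,6}
'e' @ 1: {1,5,6,7}  ✓accept
'd' @ 2: {}  — dead — no transitions
rest 'dee' ignored (set empty)
after full input: {}  (accept=1 not in)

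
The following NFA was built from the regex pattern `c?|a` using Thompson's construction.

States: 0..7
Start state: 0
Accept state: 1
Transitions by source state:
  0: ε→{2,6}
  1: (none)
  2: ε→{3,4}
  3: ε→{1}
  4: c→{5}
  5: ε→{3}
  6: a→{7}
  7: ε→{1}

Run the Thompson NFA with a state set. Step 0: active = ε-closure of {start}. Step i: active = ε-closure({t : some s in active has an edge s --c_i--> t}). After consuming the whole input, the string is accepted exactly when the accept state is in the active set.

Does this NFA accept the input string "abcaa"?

Answer: REJECT

Steps:
initial (ε-close {0}): {0,1,2,3,4,6}
'a' @ 1: {1,7}  ✓accept
'b' @ 2: {}  — state set empty
rest 'caa' ignored (set empty)
end set {} — state 1 not in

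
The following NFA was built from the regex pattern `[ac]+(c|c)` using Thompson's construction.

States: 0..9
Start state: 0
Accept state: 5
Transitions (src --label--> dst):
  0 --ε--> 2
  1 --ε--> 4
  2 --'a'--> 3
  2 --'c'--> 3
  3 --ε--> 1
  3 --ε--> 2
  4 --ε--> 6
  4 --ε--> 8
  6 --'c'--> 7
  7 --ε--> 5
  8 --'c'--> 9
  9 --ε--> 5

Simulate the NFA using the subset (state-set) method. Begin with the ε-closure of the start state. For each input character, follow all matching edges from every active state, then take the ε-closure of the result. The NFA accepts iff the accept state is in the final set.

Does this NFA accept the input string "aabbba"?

Answer: REJECT

Steps:
start: ε-closure({0}) = {0,2}
'a' @ 1: {1,2,3,4,6,8}
'a' @ 2: {1,2,3,4,6,8}
'b' @ 3: {}  — state set empty
rest 'bba' ignored (set empty)
end set {} — state 5 not in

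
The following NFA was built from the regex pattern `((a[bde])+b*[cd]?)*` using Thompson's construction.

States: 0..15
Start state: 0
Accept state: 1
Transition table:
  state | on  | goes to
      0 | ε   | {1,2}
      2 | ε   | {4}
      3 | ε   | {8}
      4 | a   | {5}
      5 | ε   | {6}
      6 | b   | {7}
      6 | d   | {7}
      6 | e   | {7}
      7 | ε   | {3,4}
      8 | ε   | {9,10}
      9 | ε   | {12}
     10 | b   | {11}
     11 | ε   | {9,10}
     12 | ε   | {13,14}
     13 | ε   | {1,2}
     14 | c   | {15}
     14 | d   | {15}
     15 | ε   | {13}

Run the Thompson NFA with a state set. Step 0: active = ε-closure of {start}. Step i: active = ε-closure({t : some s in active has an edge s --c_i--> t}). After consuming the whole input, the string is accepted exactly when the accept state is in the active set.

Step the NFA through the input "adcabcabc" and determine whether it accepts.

Answer: ACCEPT

Trace:
initial (ε-close {0}): {0,1,2,4}
'a' @ 1: {5,6}
'd' @ 2: {1,2,3,4,7,8,9,10,12,13,14}  ✓accept
'c' @ 3: {1,2,4,13,15}  ✓accept
'a' @ 4: {5,6}
'b' @ 5: {1,2,3,4,7,8,9,10,12,13,14}  ✓accept
'c' @ 6: {1,2,4,13,15}  ✓accept
'a' @ 7: {5,6}
'b' @ 8: {1,2,3,4,7,8,9,10,12,13,14}  ✓accept
'c' @ 9: {1,2,4,13,15}  ✓accept
after full input: {1,2,4,13,15}  (accept=1 in)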